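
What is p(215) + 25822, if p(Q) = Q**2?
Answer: 72047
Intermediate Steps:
p(215) + 25822 = 215**2 + 25822 = 46225 + 25822 = 72047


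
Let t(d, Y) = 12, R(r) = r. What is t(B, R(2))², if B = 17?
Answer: 144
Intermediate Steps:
t(B, R(2))² = 12² = 144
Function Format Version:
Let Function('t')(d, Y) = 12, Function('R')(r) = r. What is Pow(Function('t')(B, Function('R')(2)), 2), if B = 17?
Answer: 144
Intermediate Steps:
Pow(Function('t')(B, Function('R')(2)), 2) = Pow(12, 2) = 144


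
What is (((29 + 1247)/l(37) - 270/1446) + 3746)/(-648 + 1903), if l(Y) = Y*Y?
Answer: 247231989/82812179 ≈ 2.9855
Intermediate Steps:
l(Y) = Y**2
(((29 + 1247)/l(37) - 270/1446) + 3746)/(-648 + 1903) = (((29 + 1247)/(37**2) - 270/1446) + 3746)/(-648 + 1903) = ((1276/1369 - 270*1/1446) + 3746)/1255 = ((1276*(1/1369) - 45/241) + 3746)*(1/1255) = ((1276/1369 - 45/241) + 3746)*(1/1255) = (245911/329929 + 3746)*(1/1255) = (1236159945/329929)*(1/1255) = 247231989/82812179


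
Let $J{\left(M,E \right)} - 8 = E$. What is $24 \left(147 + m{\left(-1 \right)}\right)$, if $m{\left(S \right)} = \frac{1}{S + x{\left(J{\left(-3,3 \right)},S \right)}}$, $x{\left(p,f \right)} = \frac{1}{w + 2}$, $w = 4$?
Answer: $\frac{17496}{5} \approx 3499.2$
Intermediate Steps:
$J{\left(M,E \right)} = 8 + E$
$x{\left(p,f \right)} = \frac{1}{6}$ ($x{\left(p,f \right)} = \frac{1}{4 + 2} = \frac{1}{6}$)
$m{\left(S \right)} = \frac{1}{\frac{1}{6} + S}$ ($m{\left(S \right)} = \frac{1}{S + \frac{1}{6}} = \frac{1}{\frac{1}{6} + S}$)
$24 \left(147 + m{\left(-1 \right)}\right) = 24 \left(147 + \frac{6}{1 + 6 \left(-1\right)}\right) = 24 \left(147 + \frac{6}{1 - 6}\right) = 24 \left(147 + \frac{6}{-5}\right) = 24 \left(147 + 6 \left(- \frac{1}{5}\right)\right) = 24 \left(147 - \frac{6}{5}\right) = 24 \cdot \frac{729}{5} = \frac{17496}{5}$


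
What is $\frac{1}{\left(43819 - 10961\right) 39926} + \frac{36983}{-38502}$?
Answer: $- \frac{782541494401}{814682763468} \approx -0.96055$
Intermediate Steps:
$\frac{1}{\left(43819 - 10961\right) 39926} + \frac{36983}{-38502} = \frac{1}{32858} \cdot \frac{1}{39926} + 36983 \left(- \frac{1}{38502}\right) = \frac{1}{32858} \cdot \frac{1}{39926} - \frac{1193}{1242} = \frac{1}{1311888508} - \frac{1193}{1242} = - \frac{782541494401}{814682763468}$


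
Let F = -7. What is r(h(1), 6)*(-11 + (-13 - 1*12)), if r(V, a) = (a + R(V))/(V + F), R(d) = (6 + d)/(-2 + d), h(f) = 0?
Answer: 108/7 ≈ 15.429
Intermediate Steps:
R(d) = (6 + d)/(-2 + d)
r(V, a) = (a + (6 + V)/(-2 + V))/(-7 + V) (r(V, a) = (a + (6 + V)/(-2 + V))/(V - 7) = (a + (6 + V)/(-2 + V))/(-7 + V))
r(h(1), 6)*(-11 + (-13 - 1*12)) = ((6 + 0 + 6*(-2 + 0))/((-7 + 0)*(-2 + 0)))*(-11 + (-13 - 1*12)) = ((6 + 0 + 6*(-2))/(-7*(-2)))*(-11 + (-13 - 12)) = (-⅐*(-½)*(6 + 0 - 12))*(-11 - 25) = -⅐*(-½)*(-6)*(-36) = -3/7*(-36) = 108/7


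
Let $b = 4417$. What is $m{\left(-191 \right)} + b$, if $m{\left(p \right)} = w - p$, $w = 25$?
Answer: $4633$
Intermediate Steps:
$m{\left(p \right)} = 25 - p$
$m{\left(-191 \right)} + b = \left(25 - -191\right) + 4417 = \left(25 + 191\right) + 4417 = 216 + 4417 = 4633$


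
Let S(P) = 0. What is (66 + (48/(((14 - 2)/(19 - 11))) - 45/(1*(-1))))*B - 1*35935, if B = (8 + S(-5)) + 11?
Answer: -33218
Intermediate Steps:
B = 19 (B = (8 + 0) + 11 = 8 + 11 = 19)
(66 + (48/(((14 - 2)/(19 - 11))) - 45/(1*(-1))))*B - 1*35935 = (66 + (48/(((14 - 2)/(19 - 11))) - 45/(1*(-1))))*19 - 1*35935 = (66 + (48/((12/8)) - 45/(-1)))*19 - 35935 = (66 + (48/((12*(1/8))) - 45*(-1)))*19 - 35935 = (66 + (48/(3/2) + 45))*19 - 35935 = (66 + (48*(2/3) + 45))*19 - 35935 = (66 + (32 + 45))*19 - 35935 = (66 + 77)*19 - 35935 = 143*19 - 35935 = 2717 - 35935 = -33218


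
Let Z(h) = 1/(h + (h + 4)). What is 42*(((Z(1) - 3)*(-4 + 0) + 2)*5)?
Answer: 2800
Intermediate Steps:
Z(h) = 1/(4 + 2*h) (Z(h) = 1/(h + (4 + h)) = 1/(4 + 2*h))
42*(((Z(1) - 3)*(-4 + 0) + 2)*5) = 42*(((1/(2*(2 + 1)) - 3)*(-4 + 0) + 2)*5) = 42*((((½)/3 - 3)*(-4) + 2)*5) = 42*((((½)*(⅓) - 3)*(-4) + 2)*5) = 42*(((⅙ - 3)*(-4) + 2)*5) = 42*((-17/6*(-4) + 2)*5) = 42*((34/3 + 2)*5) = 42*((40/3)*5) = 42*(200/3) = 2800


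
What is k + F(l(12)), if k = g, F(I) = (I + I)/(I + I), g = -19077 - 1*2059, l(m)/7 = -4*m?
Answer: -21135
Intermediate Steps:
l(m) = -28*m (l(m) = 7*(-4*m) = -28*m)
g = -21136 (g = -19077 - 2059 = -21136)
F(I) = 1 (F(I) = (2*I)/((2*I)) = (2*I)*(1/(2*I)) = 1)
k = -21136
k + F(l(12)) = -21136 + 1 = -21135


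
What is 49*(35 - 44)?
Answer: -441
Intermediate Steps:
49*(35 - 44) = 49*(-9) = -441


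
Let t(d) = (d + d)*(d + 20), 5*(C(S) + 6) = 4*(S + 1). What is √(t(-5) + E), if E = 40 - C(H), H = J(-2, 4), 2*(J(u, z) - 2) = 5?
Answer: I*√2710/5 ≈ 10.412*I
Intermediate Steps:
J(u, z) = 9/2 (J(u, z) = 2 + (½)*5 = 2 + 5/2 = 9/2)
H = 9/2 ≈ 4.5000
C(S) = -26/5 + 4*S/5 (C(S) = -6 + (4*(S + 1))/5 = -6 + (4*(1 + S))/5 = -6 + (4 + 4*S)/5 = -6 + (⅘ + 4*S/5) = -26/5 + 4*S/5)
E = 208/5 (E = 40 - (-26/5 + (⅘)*(9/2)) = 40 - (-26/5 + 18/5) = 40 - 1*(-8/5) = 40 + 8/5 = 208/5 ≈ 41.600)
t(d) = 2*d*(20 + d) (t(d) = (2*d)*(20 + d) = 2*d*(20 + d))
√(t(-5) + E) = √(2*(-5)*(20 - 5) + 208/5) = √(2*(-5)*15 + 208/5) = √(-150 + 208/5) = √(-542/5) = I*√2710/5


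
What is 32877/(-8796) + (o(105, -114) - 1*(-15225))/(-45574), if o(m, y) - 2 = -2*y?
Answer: -272379763/66811484 ≈ -4.0768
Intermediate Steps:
o(m, y) = 2 - 2*y
32877/(-8796) + (o(105, -114) - 1*(-15225))/(-45574) = 32877/(-8796) + ((2 - 2*(-114)) - 1*(-15225))/(-45574) = 32877*(-1/8796) + ((2 + 228) + 15225)*(-1/45574) = -10959/2932 + (230 + 15225)*(-1/45574) = -10959/2932 + 15455*(-1/45574) = -10959/2932 - 15455/45574 = -272379763/66811484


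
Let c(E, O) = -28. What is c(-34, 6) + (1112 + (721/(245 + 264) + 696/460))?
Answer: 63623421/58535 ≈ 1086.9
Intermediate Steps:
c(-34, 6) + (1112 + (721/(245 + 264) + 696/460)) = -28 + (1112 + (721/(245 + 264) + 696/460)) = -28 + (1112 + (721/509 + 696*(1/460))) = -28 + (1112 + (721*(1/509) + 174/115)) = -28 + (1112 + (721/509 + 174/115)) = -28 + (1112 + 171481/58535) = -28 + 65262401/58535 = 63623421/58535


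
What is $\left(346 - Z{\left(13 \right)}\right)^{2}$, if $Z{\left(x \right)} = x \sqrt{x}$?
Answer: $121913 - 8996 \sqrt{13} \approx 89478.0$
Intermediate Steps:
$Z{\left(x \right)} = x^{\frac{3}{2}}$
$\left(346 - Z{\left(13 \right)}\right)^{2} = \left(346 - 13^{\frac{3}{2}}\right)^{2} = \left(346 - 13 \sqrt{13}\right)^{2}$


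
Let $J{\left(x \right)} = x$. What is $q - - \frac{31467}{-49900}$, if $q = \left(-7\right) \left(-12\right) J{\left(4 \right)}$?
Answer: $\frac{16734933}{49900} \approx 335.37$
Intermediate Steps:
$q = 336$ ($q = \left(-7\right) \left(-12\right) 4 = 84 \cdot 4 = 336$)
$q - - \frac{31467}{-49900} = 336 - - \frac{31467}{-49900} = 336 - \left(-31467\right) \left(- \frac{1}{49900}\right) = 336 - \frac{31467}{49900} = \frac{16734933}{49900}$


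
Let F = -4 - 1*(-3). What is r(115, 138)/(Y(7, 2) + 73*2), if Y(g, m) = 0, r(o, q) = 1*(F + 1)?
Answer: 0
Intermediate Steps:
F = -1 (F = -4 + 3 = -1)
r(o, q) = 0 (r(o, q) = 1*(-1 + 1) = 1*0 = 0)
r(115, 138)/(Y(7, 2) + 73*2) = 0/(0 + 73*2) = 0/(0 + 146) = 0/146 = 0*(1/146) = 0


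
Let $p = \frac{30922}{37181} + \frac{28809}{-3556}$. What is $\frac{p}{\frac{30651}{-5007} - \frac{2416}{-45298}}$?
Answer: $\frac{36334071690569257}{30328770349616116} \approx 1.198$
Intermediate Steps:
$p = - \frac{961188797}{132215636}$ ($p = 30922 \cdot \frac{1}{37181} + 28809 \left(- \frac{1}{3556}\right) = \frac{30922}{37181} - \frac{28809}{3556} = - \frac{961188797}{132215636} \approx -7.2699$)
$\frac{p}{\frac{30651}{-5007} - \frac{2416}{-45298}} = - \frac{961188797}{132215636 \left(\frac{30651}{-5007} - \frac{2416}{-45298}\right)} = - \frac{961188797}{132215636 \left(30651 \left(- \frac{1}{5007}\right) - - \frac{1208}{22649}\right)} = - \frac{961188797}{132215636 \left(- \frac{10217}{1669} + \frac{1208}{22649}\right)} = - \frac{961188797}{132215636 \left(- \frac{229388681}{37801181}\right)} = \left(- \frac{961188797}{132215636}\right) \left(- \frac{37801181}{229388681}\right) = \frac{36334071690569257}{30328770349616116}$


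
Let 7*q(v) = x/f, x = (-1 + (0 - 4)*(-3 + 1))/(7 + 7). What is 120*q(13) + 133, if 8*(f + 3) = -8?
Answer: 916/7 ≈ 130.86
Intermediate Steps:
f = -4 (f = -3 + (⅛)*(-8) = -3 - 1 = -4)
x = ½ (x = (-1 - 4*(-2))/14 = (-1 + 8)*(1/14) = 7*(1/14) = ½ ≈ 0.50000)
q(v) = -1/56 (q(v) = ((½)/(-4))/7 = ((½)*(-¼))/7 = (⅐)*(-⅛) = -1/56)
120*q(13) + 133 = 120*(-1/56) + 133 = -15/7 + 133 = 916/7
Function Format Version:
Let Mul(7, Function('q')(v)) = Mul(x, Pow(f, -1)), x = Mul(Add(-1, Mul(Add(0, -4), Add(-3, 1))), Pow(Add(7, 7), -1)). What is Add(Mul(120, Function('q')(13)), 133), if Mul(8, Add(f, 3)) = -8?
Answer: Rational(916, 7) ≈ 130.86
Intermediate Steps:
f = -4 (f = Add(-3, Mul(Rational(1, 8), -8)) = Add(-3, -1) = -4)
x = Rational(1, 2) (x = Mul(Add(-1, Mul(-4, -2)), Pow(14, -1)) = Mul(Add(-1, 8), Rational(1, 14)) = Mul(7, Rational(1, 14)) = Rational(1, 2) ≈ 0.50000)
Function('q')(v) = Rational(-1, 56) (Function('q')(v) = Mul(Rational(1, 7), Mul(Rational(1, 2), Pow(-4, -1))) = Mul(Rational(1, 7), Mul(Rational(1, 2), Rational(-1, 4))) = Mul(Rational(1, 7), Rational(-1, 8)) = Rational(-1, 56))
Add(Mul(120, Function('q')(13)), 133) = Add(Mul(120, Rational(-1, 56)), 133) = Add(Rational(-15, 7), 133) = Rational(916, 7)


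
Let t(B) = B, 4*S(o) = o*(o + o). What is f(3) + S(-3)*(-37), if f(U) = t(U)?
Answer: -327/2 ≈ -163.50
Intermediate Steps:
S(o) = o²/2 (S(o) = (o*(o + o))/4 = (o*(2*o))/4 = (2*o²)/4 = o²/2)
f(U) = U
f(3) + S(-3)*(-37) = 3 + ((½)*(-3)²)*(-37) = 3 + ((½)*9)*(-37) = 3 + (9/2)*(-37) = 3 - 333/2 = -327/2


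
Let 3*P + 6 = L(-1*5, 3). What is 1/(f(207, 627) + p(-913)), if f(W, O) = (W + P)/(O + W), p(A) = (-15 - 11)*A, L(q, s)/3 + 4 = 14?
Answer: 834/19797707 ≈ 4.2126e-5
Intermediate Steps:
L(q, s) = 30 (L(q, s) = -12 + 3*14 = -12 + 42 = 30)
P = 8 (P = -2 + (⅓)*30 = -2 + 10 = 8)
p(A) = -26*A
f(W, O) = (8 + W)/(O + W) (f(W, O) = (W + 8)/(O + W) = (8 + W)/(O + W))
1/(f(207, 627) + p(-913)) = 1/((8 + 207)/(627 + 207) - 26*(-913)) = 1/(215/834 + 23738) = 1/(19797707/834) = 834/19797707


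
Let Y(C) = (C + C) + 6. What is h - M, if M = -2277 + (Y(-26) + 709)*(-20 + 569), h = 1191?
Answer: -360519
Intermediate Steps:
Y(C) = 6 + 2*C (Y(C) = 2*C + 6 = 6 + 2*C)
M = 361710 (M = -2277 + ((6 + 2*(-26)) + 709)*(-20 + 569) = -2277 + ((6 - 52) + 709)*549 = -2277 + (-46 + 709)*549 = -2277 + 663*549 = -2277 + 363987 = 361710)
h - M = 1191 - 1*361710 = 1191 - 361710 = -360519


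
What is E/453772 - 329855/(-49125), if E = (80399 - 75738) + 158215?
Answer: 7884012328/1114577475 ≈ 7.0735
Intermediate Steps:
E = 162876 (E = 4661 + 158215 = 162876)
E/453772 - 329855/(-49125) = 162876/453772 - 329855/(-49125) = 162876*(1/453772) - 329855*(-1/49125) = 40719/113443 + 65971/9825 = 7884012328/1114577475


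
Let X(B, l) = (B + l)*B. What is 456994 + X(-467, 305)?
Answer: 532648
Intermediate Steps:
X(B, l) = B*(B + l)
456994 + X(-467, 305) = 456994 - 467*(-467 + 305) = 456994 - 467*(-162) = 456994 + 75654 = 532648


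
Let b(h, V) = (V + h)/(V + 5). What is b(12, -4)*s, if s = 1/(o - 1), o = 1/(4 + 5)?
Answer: -9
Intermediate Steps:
o = ⅑ (o = 1/9 = ⅑ ≈ 0.11111)
b(h, V) = (V + h)/(5 + V)
s = -9/8 (s = 1/(⅑ - 1) = 1/(-8/9) = -9/8 ≈ -1.1250)
b(12, -4)*s = ((-4 + 12)/(5 - 4))*(-9/8) = (8/1)*(-9/8) = (1*8)*(-9/8) = 8*(-9/8) = -9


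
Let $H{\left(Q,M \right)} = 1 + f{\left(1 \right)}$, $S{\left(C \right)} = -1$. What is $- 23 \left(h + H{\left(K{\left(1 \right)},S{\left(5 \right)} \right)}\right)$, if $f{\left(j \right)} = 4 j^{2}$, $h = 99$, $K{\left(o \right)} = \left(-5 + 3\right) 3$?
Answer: $-2392$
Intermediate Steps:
$K{\left(o \right)} = -6$ ($K{\left(o \right)} = \left(-2\right) 3 = -6$)
$H{\left(Q,M \right)} = 5$ ($H{\left(Q,M \right)} = 1 + 4 \cdot 1^{2} = 1 + 4 \cdot 1 = 1 + 4 = 5$)
$- 23 \left(h + H{\left(K{\left(1 \right)},S{\left(5 \right)} \right)}\right) = - 23 \left(99 + 5\right) = \left(-23\right) 104 = -2392$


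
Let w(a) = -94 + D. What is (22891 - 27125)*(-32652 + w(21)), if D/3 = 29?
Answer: 138278206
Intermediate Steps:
D = 87 (D = 3*29 = 87)
w(a) = -7 (w(a) = -94 + 87 = -7)
(22891 - 27125)*(-32652 + w(21)) = (22891 - 27125)*(-32652 - 7) = -4234*(-32659) = 138278206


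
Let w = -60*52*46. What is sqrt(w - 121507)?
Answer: I*sqrt(265027) ≈ 514.81*I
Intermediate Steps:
w = -143520 (w = -3120*46 = -143520)
sqrt(w - 121507) = sqrt(-143520 - 121507) = sqrt(-265027) = I*sqrt(265027)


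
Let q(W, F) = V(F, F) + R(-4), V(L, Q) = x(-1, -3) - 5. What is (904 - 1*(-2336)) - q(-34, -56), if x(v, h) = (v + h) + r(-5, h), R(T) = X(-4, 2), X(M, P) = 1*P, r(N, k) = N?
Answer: 3252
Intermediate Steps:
X(M, P) = P
R(T) = 2
x(v, h) = -5 + h + v (x(v, h) = (v + h) - 5 = (h + v) - 5 = -5 + h + v)
V(L, Q) = -14 (V(L, Q) = (-5 - 3 - 1) - 5 = -9 - 5 = -14)
q(W, F) = -12 (q(W, F) = -14 + 2 = -12)
(904 - 1*(-2336)) - q(-34, -56) = (904 - 1*(-2336)) - 1*(-12) = (904 + 2336) + 12 = 3240 + 12 = 3252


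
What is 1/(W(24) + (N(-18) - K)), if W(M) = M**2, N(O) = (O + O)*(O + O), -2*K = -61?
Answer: 2/3683 ≈ 0.00054304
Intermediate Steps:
K = 61/2 (K = -1/2*(-61) = 61/2 ≈ 30.500)
N(O) = 4*O**2 (N(O) = (2*O)*(2*O) = 4*O**2)
1/(W(24) + (N(-18) - K)) = 1/(24**2 + (4*(-18)**2 - 1*61/2)) = 1/(576 + (4*324 - 61/2)) = 1/(576 + (1296 - 61/2)) = 1/(576 + 2531/2) = 1/(3683/2) = 2/3683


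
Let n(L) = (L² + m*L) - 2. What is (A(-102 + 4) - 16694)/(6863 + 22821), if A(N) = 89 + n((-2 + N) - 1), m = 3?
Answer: -6709/29684 ≈ -0.22601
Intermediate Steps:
n(L) = -2 + L² + 3*L (n(L) = (L² + 3*L) - 2 = -2 + L² + 3*L)
A(N) = 78 + (-3 + N)² + 3*N (A(N) = 89 + (-2 + ((-2 + N) - 1)² + 3*((-2 + N) - 1)) = 89 + (-2 + (-3 + N)² + 3*(-3 + N)) = 89 + (-2 + (-3 + N)² + (-9 + 3*N)) = 89 + (-11 + (-3 + N)² + 3*N) = 78 + (-3 + N)² + 3*N)
(A(-102 + 4) - 16694)/(6863 + 22821) = ((87 + (-102 + 4)² - 3*(-102 + 4)) - 16694)/(6863 + 22821) = ((87 + (-98)² - 3*(-98)) - 16694)/29684 = ((87 + 9604 + 294) - 16694)*(1/29684) = (9985 - 16694)*(1/29684) = -6709*1/29684 = -6709/29684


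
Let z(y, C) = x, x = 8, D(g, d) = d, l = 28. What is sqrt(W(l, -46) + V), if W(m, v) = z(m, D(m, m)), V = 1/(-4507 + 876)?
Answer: sqrt(105469657)/3631 ≈ 2.8284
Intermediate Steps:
z(y, C) = 8
V = -1/3631 (V = 1/(-3631) = -1/3631 ≈ -0.00027541)
W(m, v) = 8
sqrt(W(l, -46) + V) = sqrt(8 - 1/3631) = sqrt(29047/3631) = sqrt(105469657)/3631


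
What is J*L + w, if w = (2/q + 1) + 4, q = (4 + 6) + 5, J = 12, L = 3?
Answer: 617/15 ≈ 41.133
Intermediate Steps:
q = 15 (q = 10 + 5 = 15)
w = 77/15 (w = (2/15 + 1) + 4 = 17/15 + 4 = 77/15 ≈ 5.1333)
J*L + w = 12*3 + 77/15 = 36 + 77/15 = 617/15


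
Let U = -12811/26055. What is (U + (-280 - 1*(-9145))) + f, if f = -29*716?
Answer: -310041256/26055 ≈ -11899.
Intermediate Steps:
U = -12811/26055 (U = -12811*1/26055 = -12811/26055 ≈ -0.49169)
f = -20764
(U + (-280 - 1*(-9145))) + f = (-12811/26055 + (-280 - 1*(-9145))) - 20764 = (-12811/26055 + (-280 + 9145)) - 20764 = (-12811/26055 + 8865) - 20764 = 230964764/26055 - 20764 = -310041256/26055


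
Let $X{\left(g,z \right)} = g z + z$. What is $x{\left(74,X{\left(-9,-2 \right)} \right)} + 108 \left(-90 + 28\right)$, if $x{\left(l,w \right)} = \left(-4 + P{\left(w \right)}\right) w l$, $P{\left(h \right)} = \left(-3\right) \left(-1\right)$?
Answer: $-7880$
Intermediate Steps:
$P{\left(h \right)} = 3$
$X{\left(g,z \right)} = z + g z$
$x{\left(l,w \right)} = - l w$ ($x{\left(l,w \right)} = \left(-4 + 3\right) w l = - l w$)
$x{\left(74,X{\left(-9,-2 \right)} \right)} + 108 \left(-90 + 28\right) = \left(-1\right) 74 \left(- 2 \left(1 - 9\right)\right) + 108 \left(-90 + 28\right) = \left(-1\right) 74 \left(\left(-2\right) \left(-8\right)\right) + 108 \left(-62\right) = \left(-1\right) 74 \cdot 16 - 6696 = -1184 - 6696 = -7880$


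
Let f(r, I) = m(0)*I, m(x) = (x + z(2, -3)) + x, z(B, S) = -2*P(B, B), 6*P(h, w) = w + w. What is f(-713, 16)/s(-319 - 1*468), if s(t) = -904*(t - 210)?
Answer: -8/337983 ≈ -2.3670e-5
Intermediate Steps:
P(h, w) = w/3 (P(h, w) = (w + w)/6 = (2*w)/6 = w/3)
z(B, S) = -2*B/3
s(t) = 189840 - 904*t (s(t) = -904*(-210 + t) = 189840 - 904*t)
m(x) = -4/3 + 2*x (m(x) = (x - ⅔*2) + x = (x - 4/3) + x = (-4/3 + x) + x = -4/3 + 2*x)
f(r, I) = -4*I/3 (f(r, I) = (-4/3 + 2*0)*I = (-4/3 + 0)*I = -4*I/3)
f(-713, 16)/s(-319 - 1*468) = (-4/3*16)/(189840 - 904*(-319 - 1*468)) = -64/(3*(189840 - 904*(-319 - 468))) = -64/(3*(189840 - 904*(-787))) = -64/(3*(189840 + 711448)) = -64/3/901288 = -64/3*1/901288 = -8/337983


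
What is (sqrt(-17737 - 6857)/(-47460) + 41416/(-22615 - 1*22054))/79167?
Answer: -41416/3536310723 - I*sqrt(24594)/3757265820 ≈ -1.1712e-5 - 4.1739e-8*I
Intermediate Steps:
(sqrt(-17737 - 6857)/(-47460) + 41416/(-22615 - 1*22054))/79167 = (sqrt(-24594)*(-1/47460) + 41416/(-22615 - 22054))*(1/79167) = ((I*sqrt(24594))*(-1/47460) + 41416/(-44669))*(1/79167) = (-I*sqrt(24594)/47460 + 41416*(-1/44669))*(1/79167) = (-I*sqrt(24594)/47460 - 41416/44669)*(1/79167) = (-41416/44669 - I*sqrt(24594)/47460)*(1/79167) = -41416/3536310723 - I*sqrt(24594)/3757265820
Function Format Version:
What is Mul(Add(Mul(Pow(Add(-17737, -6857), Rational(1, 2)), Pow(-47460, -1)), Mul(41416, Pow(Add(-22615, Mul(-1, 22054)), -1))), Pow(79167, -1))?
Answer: Add(Rational(-41416, 3536310723), Mul(Rational(-1, 3757265820), I, Pow(24594, Rational(1, 2)))) ≈ Add(-1.1712e-5, Mul(-4.1739e-8, I))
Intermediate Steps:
Mul(Add(Mul(Pow(Add(-17737, -6857), Rational(1, 2)), Pow(-47460, -1)), Mul(41416, Pow(Add(-22615, Mul(-1, 22054)), -1))), Pow(79167, -1)) = Mul(Add(Mul(Pow(-24594, Rational(1, 2)), Rational(-1, 47460)), Mul(41416, Pow(Add(-22615, -22054), -1))), Rational(1, 79167)) = Mul(Add(Mul(Mul(I, Pow(24594, Rational(1, 2))), Rational(-1, 47460)), Mul(41416, Pow(-44669, -1))), Rational(1, 79167)) = Mul(Add(Mul(Rational(-1, 47460), I, Pow(24594, Rational(1, 2))), Mul(41416, Rational(-1, 44669))), Rational(1, 79167)) = Mul(Add(Mul(Rational(-1, 47460), I, Pow(24594, Rational(1, 2))), Rational(-41416, 44669)), Rational(1, 79167)) = Mul(Add(Rational(-41416, 44669), Mul(Rational(-1, 47460), I, Pow(24594, Rational(1, 2)))), Rational(1, 79167)) = Add(Rational(-41416, 3536310723), Mul(Rational(-1, 3757265820), I, Pow(24594, Rational(1, 2))))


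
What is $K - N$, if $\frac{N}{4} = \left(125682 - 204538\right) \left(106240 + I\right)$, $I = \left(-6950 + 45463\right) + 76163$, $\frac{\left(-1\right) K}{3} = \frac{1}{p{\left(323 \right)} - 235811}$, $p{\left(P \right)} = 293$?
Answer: $\frac{5470471451394305}{78506} \approx 6.9682 \cdot 10^{10}$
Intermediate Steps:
$K = \frac{1}{78506}$ ($K = - \frac{3}{293 - 235811} = - \frac{3}{-235518} = \left(-3\right) \left(- \frac{1}{235518}\right) = \frac{1}{78506} \approx 1.2738 \cdot 10^{-5}$)
$I = 114676$ ($I = 38513 + 76163 = 114676$)
$N = -69682208384$ ($N = 4 \left(125682 - 204538\right) \left(106240 + 114676\right) = 4 \left(\left(-78856\right) 220916\right) = 4 \left(-17420552096\right) = -69682208384$)
$K - N = \frac{1}{78506} - -69682208384 = \frac{1}{78506} + 69682208384 = \frac{5470471451394305}{78506}$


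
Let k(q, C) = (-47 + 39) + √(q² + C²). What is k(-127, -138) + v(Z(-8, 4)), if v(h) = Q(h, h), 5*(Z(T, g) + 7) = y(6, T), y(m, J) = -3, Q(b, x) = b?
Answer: -78/5 + √35173 ≈ 171.94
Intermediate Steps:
Z(T, g) = -38/5 (Z(T, g) = -7 + (⅕)*(-3) = -7 - ⅗ = -38/5)
v(h) = h
k(q, C) = -8 + √(C² + q²)
k(-127, -138) + v(Z(-8, 4)) = (-8 + √((-138)² + (-127)²)) - 38/5 = (-8 + √(19044 + 16129)) - 38/5 = (-8 + √35173) - 38/5 = -78/5 + √35173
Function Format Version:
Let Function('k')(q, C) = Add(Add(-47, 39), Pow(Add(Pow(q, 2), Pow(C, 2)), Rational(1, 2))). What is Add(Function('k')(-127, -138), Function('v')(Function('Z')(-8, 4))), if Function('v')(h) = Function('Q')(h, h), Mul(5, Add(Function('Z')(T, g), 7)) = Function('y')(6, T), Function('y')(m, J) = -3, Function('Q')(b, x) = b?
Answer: Add(Rational(-78, 5), Pow(35173, Rational(1, 2))) ≈ 171.94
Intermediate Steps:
Function('Z')(T, g) = Rational(-38, 5) (Function('Z')(T, g) = Add(-7, Mul(Rational(1, 5), -3)) = Add(-7, Rational(-3, 5)) = Rational(-38, 5))
Function('v')(h) = h
Function('k')(q, C) = Add(-8, Pow(Add(Pow(C, 2), Pow(q, 2)), Rational(1, 2)))
Add(Function('k')(-127, -138), Function('v')(Function('Z')(-8, 4))) = Add(Add(-8, Pow(Add(Pow(-138, 2), Pow(-127, 2)), Rational(1, 2))), Rational(-38, 5)) = Add(Add(-8, Pow(Add(19044, 16129), Rational(1, 2))), Rational(-38, 5)) = Add(Add(-8, Pow(35173, Rational(1, 2))), Rational(-38, 5)) = Add(Rational(-78, 5), Pow(35173, Rational(1, 2)))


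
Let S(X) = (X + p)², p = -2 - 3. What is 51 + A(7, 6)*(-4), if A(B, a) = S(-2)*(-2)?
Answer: 443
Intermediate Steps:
p = -5
S(X) = (-5 + X)² (S(X) = (X - 5)² = (-5 + X)²)
A(B, a) = -98 (A(B, a) = (-5 - 2)²*(-2) = (-7)²*(-2) = 49*(-2) = -98)
51 + A(7, 6)*(-4) = 51 - 98*(-4) = 51 + 392 = 443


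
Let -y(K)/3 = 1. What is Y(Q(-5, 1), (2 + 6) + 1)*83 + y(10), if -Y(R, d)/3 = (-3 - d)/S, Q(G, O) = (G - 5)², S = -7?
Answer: -3009/7 ≈ -429.86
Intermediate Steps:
y(K) = -3 (y(K) = -3*1 = -3)
Q(G, O) = (-5 + G)²
Y(R, d) = -9/7 - 3*d/7 (Y(R, d) = -3*(-3 - d)/(-7) = -3*(-3 - d)*(-1)/7 = -3*(3/7 + d/7) = -9/7 - 3*d/7)
Y(Q(-5, 1), (2 + 6) + 1)*83 + y(10) = (-9/7 - 3*((2 + 6) + 1)/7)*83 - 3 = (-9/7 - 3*(8 + 1)/7)*83 - 3 = (-9/7 - 3/7*9)*83 - 3 = (-9/7 - 27/7)*83 - 3 = -36/7*83 - 3 = -2988/7 - 3 = -3009/7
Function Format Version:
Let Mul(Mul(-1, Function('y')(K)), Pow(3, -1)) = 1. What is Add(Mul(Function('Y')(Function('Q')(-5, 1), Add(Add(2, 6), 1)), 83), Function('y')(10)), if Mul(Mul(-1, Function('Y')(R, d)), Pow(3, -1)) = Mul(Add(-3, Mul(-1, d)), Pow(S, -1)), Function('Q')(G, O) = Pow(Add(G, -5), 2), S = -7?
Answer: Rational(-3009, 7) ≈ -429.86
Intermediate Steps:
Function('y')(K) = -3 (Function('y')(K) = Mul(-3, 1) = -3)
Function('Q')(G, O) = Pow(Add(-5, G), 2)
Function('Y')(R, d) = Add(Rational(-9, 7), Mul(Rational(-3, 7), d)) (Function('Y')(R, d) = Mul(-3, Mul(Add(-3, Mul(-1, d)), Pow(-7, -1))) = Mul(-3, Mul(Add(-3, Mul(-1, d)), Rational(-1, 7))) = Mul(-3, Add(Rational(3, 7), Mul(Rational(1, 7), d))) = Add(Rational(-9, 7), Mul(Rational(-3, 7), d)))
Add(Mul(Function('Y')(Function('Q')(-5, 1), Add(Add(2, 6), 1)), 83), Function('y')(10)) = Add(Mul(Add(Rational(-9, 7), Mul(Rational(-3, 7), Add(Add(2, 6), 1))), 83), -3) = Add(Mul(Add(Rational(-9, 7), Mul(Rational(-3, 7), Add(8, 1))), 83), -3) = Add(Mul(Add(Rational(-9, 7), Mul(Rational(-3, 7), 9)), 83), -3) = Add(Mul(Add(Rational(-9, 7), Rational(-27, 7)), 83), -3) = Add(Mul(Rational(-36, 7), 83), -3) = Add(Rational(-2988, 7), -3) = Rational(-3009, 7)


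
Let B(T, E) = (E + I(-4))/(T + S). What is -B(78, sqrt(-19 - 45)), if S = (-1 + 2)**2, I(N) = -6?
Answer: 6/79 - 8*I/79 ≈ 0.075949 - 0.10127*I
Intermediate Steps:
S = 1 (S = 1**2 = 1)
B(T, E) = (-6 + E)/(1 + T) (B(T, E) = (E - 6)/(T + 1) = (-6 + E)/(1 + T))
-B(78, sqrt(-19 - 45)) = -(-6 + sqrt(-19 - 45))/(1 + 78) = -(-6 + sqrt(-64))/79 = -(-6 + 8*I)/79 = -(-6/79 + 8*I/79) = 6/79 - 8*I/79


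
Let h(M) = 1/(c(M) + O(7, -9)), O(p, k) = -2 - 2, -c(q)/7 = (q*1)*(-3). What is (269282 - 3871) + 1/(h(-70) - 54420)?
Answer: 21289964861817/80215081 ≈ 2.6541e+5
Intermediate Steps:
c(q) = 21*q (c(q) = -7*q*1*(-3) = -7*q*(-3) = -(-21)*q = 21*q)
O(p, k) = -4
h(M) = 1/(-4 + 21*M) (h(M) = 1/(21*M - 4) = 1/(-4 + 21*M))
(269282 - 3871) + 1/(h(-70) - 54420) = (269282 - 3871) + 1/(1/(-4 + 21*(-70)) - 54420) = 265411 + 1/(1/(-4 - 1470) - 54420) = 265411 + 1/(1/(-1474) - 54420) = 265411 + 1/(-1/1474 - 54420) = 265411 + 1/(-80215081/1474) = 265411 - 1474/80215081 = 21289964861817/80215081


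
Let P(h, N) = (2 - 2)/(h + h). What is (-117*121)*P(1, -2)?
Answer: 0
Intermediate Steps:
P(h, N) = 0 (P(h, N) = 0/((2*h)) = 0*(1/(2*h)) = 0)
(-117*121)*P(1, -2) = -117*121*0 = -14157*0 = 0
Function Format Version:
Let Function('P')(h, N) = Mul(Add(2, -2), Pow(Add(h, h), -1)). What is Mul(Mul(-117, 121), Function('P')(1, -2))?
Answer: 0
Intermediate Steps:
Function('P')(h, N) = 0 (Function('P')(h, N) = Mul(0, Pow(Mul(2, h), -1)) = Mul(0, Mul(Rational(1, 2), Pow(h, -1))) = 0)
Mul(Mul(-117, 121), Function('P')(1, -2)) = Mul(Mul(-117, 121), 0) = Mul(-14157, 0) = 0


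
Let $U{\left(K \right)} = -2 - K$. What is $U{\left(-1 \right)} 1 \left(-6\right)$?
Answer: $6$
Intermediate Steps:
$U{\left(-1 \right)} 1 \left(-6\right) = \left(-2 - -1\right) 1 \left(-6\right) = \left(-2 + 1\right) 1 \left(-6\right) = \left(-1\right) 1 \left(-6\right) = \left(-1\right) \left(-6\right) = 6$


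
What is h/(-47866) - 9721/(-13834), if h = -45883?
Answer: 275012702/165544561 ≈ 1.6613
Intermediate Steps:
h/(-47866) - 9721/(-13834) = -45883/(-47866) - 9721/(-13834) = -45883*(-1/47866) - 9721*(-1/13834) = 45883/47866 + 9721/13834 = 275012702/165544561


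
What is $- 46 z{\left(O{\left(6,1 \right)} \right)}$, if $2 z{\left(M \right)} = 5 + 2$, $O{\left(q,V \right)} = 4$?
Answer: $-161$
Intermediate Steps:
$z{\left(M \right)} = \frac{7}{2}$ ($z{\left(M \right)} = \frac{5 + 2}{2} = \frac{1}{2} \cdot 7 = \frac{7}{2}$)
$- 46 z{\left(O{\left(6,1 \right)} \right)} = \left(-46\right) \frac{7}{2} = -161$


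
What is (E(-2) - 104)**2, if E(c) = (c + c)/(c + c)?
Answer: 10609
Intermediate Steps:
E(c) = 1 (E(c) = (2*c)/((2*c)) = (2*c)*(1/(2*c)) = 1)
(E(-2) - 104)**2 = (1 - 104)**2 = (-103)**2 = 10609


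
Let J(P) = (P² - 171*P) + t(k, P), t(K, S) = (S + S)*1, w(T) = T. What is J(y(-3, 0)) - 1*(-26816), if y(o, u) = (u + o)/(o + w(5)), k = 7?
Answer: 108287/4 ≈ 27072.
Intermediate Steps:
y(o, u) = (o + u)/(5 + o) (y(o, u) = (u + o)/(o + 5) = (o + u)/(5 + o))
t(K, S) = 2*S (t(K, S) = (2*S)*1 = 2*S)
J(P) = P² - 169*P (J(P) = (P² - 171*P) + 2*P = P² - 169*P)
J(y(-3, 0)) - 1*(-26816) = ((-3 + 0)/(5 - 3))*(-169 + (-3 + 0)/(5 - 3)) - 1*(-26816) = (-3/2)*(-169 - 3/2) + 26816 = ((½)*(-3))*(-169 + (½)*(-3)) + 26816 = -3*(-169 - 3/2)/2 + 26816 = -3/2*(-341/2) + 26816 = 1023/4 + 26816 = 108287/4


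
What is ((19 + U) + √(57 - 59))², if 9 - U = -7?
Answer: (35 + I*√2)² ≈ 1223.0 + 98.995*I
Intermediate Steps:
U = 16 (U = 9 - 1*(-7) = 9 + 7 = 16)
((19 + U) + √(57 - 59))² = ((19 + 16) + √(57 - 59))² = (35 + √(-2))² = (35 + I*√2)²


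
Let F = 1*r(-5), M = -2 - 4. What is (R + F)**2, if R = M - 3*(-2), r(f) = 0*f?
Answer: 0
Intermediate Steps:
r(f) = 0
M = -6
F = 0 (F = 1*0 = 0)
R = 0 (R = -6 - 3*(-2) = -6 + 6 = 0)
(R + F)**2 = (0 + 0)**2 = 0**2 = 0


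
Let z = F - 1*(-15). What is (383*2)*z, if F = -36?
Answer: -16086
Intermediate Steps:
z = -21 (z = -36 - 1*(-15) = -36 + 15 = -21)
(383*2)*z = (383*2)*(-21) = 766*(-21) = -16086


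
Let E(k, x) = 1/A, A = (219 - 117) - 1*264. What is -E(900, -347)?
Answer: 1/162 ≈ 0.0061728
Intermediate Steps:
A = -162 (A = 102 - 264 = -162)
E(k, x) = -1/162 (E(k, x) = 1/(-162) = -1/162)
-E(900, -347) = -1*(-1/162) = 1/162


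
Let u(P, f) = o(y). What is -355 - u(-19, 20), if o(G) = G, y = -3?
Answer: -352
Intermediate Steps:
u(P, f) = -3
-355 - u(-19, 20) = -355 - 1*(-3) = -355 + 3 = -352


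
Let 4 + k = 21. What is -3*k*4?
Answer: -204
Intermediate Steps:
k = 17 (k = -4 + 21 = 17)
-3*k*4 = -3*17*4 = -51*4 = -204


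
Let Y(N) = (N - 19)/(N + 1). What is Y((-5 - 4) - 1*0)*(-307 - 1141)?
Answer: -5068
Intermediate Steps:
Y(N) = (-19 + N)/(1 + N)
Y((-5 - 4) - 1*0)*(-307 - 1141) = ((-19 + ((-5 - 4) - 1*0))/(1 + ((-5 - 4) - 1*0)))*(-307 - 1141) = ((-19 + (-9 + 0))/(1 + (-9 + 0)))*(-1448) = ((-19 - 9)/(1 - 9))*(-1448) = (-28/(-8))*(-1448) = -⅛*(-28)*(-1448) = (7/2)*(-1448) = -5068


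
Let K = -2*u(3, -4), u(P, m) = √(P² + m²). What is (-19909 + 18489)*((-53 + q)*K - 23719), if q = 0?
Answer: 32928380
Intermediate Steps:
K = -10 (K = -2*√(3² + (-4)²) = -2*√(9 + 16) = -2*√25 = -2*5 = -10)
(-19909 + 18489)*((-53 + q)*K - 23719) = (-19909 + 18489)*((-53 + 0)*(-10) - 23719) = -1420*(-53*(-10) - 23719) = -1420*(530 - 23719) = -1420*(-23189) = 32928380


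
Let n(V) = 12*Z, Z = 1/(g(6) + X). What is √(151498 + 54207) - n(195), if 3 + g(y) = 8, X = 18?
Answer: -12/23 + √205705 ≈ 453.03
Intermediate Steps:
g(y) = 5 (g(y) = -3 + 8 = 5)
Z = 1/23 (Z = 1/(5 + 18) = 1/23 ≈ 0.043478)
n(V) = 12/23 (n(V) = 12*(1/23) = 12/23)
√(151498 + 54207) - n(195) = √(151498 + 54207) - 1*12/23 = √205705 - 12/23 = -12/23 + √205705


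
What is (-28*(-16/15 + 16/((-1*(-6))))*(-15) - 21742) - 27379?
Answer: -48449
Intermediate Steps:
(-28*(-16/15 + 16/((-1*(-6))))*(-15) - 21742) - 27379 = (-28*(-16*1/15 + 16/6)*(-15) - 21742) - 27379 = (-28*(-16/15 + 16*(⅙))*(-15) - 21742) - 27379 = (-28*(-16/15 + 8/3)*(-15) - 21742) - 27379 = (-28*8/5*(-15) - 21742) - 27379 = (-224/5*(-15) - 21742) - 27379 = (672 - 21742) - 27379 = -21070 - 27379 = -48449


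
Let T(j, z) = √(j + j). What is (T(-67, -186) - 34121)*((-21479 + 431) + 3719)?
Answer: 591282809 - 17329*I*√134 ≈ 5.9128e+8 - 2.006e+5*I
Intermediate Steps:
T(j, z) = √2*√j (T(j, z) = √(2*j) = √2*√j)
(T(-67, -186) - 34121)*((-21479 + 431) + 3719) = (√2*√(-67) - 34121)*((-21479 + 431) + 3719) = (√2*(I*√67) - 34121)*(-21048 + 3719) = (I*√134 - 34121)*(-17329) = (-34121 + I*√134)*(-17329) = 591282809 - 17329*I*√134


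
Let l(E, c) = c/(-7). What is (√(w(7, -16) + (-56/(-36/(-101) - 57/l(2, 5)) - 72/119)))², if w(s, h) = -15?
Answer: -78534823/4817001 ≈ -16.304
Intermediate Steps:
l(E, c) = -c/7 (l(E, c) = c*(-⅐) = -c/7)
(√(w(7, -16) + (-56/(-36/(-101) - 57/l(2, 5)) - 72/119)))² = (√(-15 + (-56/(-36/(-101) - 57/((-⅐*5))) - 72/119)))² = (√(-15 + (-56/(-36*(-1/101) - 57/(-5/7)) - 72*1/119)))² = (√(-15 + (-56/(36/101 - 57*(-7/5)) - 72/119)))² = (√(-15 + (-56/(36/101 + 399/5) - 72/119)))² = (√(-15 + (-56/40479/505 - 72/119)))² = (√(-15 + (-56*505/40479 - 72/119)))² = (√(-15 + (-28280/40479 - 72/119)))² = (√(-15 - 6279808/4817001))² = (√(-78534823/4817001))² = (I*√378302320925823/4817001)² = -78534823/4817001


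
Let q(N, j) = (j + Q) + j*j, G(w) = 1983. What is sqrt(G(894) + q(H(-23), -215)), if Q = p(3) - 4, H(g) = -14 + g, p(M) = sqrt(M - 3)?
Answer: sqrt(47989) ≈ 219.06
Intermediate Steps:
p(M) = sqrt(-3 + M)
Q = -4 (Q = sqrt(-3 + 3) - 4 = sqrt(0) - 4 = 0 - 4 = -4)
q(N, j) = -4 + j + j**2 (q(N, j) = (j - 4) + j*j = (-4 + j) + j**2 = -4 + j + j**2)
sqrt(G(894) + q(H(-23), -215)) = sqrt(1983 + (-4 - 215 + (-215)**2)) = sqrt(1983 + (-4 - 215 + 46225)) = sqrt(1983 + 46006) = sqrt(47989)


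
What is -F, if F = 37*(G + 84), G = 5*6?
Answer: -4218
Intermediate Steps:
G = 30
F = 4218 (F = 37*(30 + 84) = 37*114 = 4218)
-F = -1*4218 = -4218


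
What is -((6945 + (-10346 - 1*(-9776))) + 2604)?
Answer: -8979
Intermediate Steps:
-((6945 + (-10346 - 1*(-9776))) + 2604) = -((6945 + (-10346 + 9776)) + 2604) = -((6945 - 570) + 2604) = -(6375 + 2604) = -1*8979 = -8979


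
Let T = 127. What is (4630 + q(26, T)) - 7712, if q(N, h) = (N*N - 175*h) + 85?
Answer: -24546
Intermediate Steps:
q(N, h) = 85 + N**2 - 175*h (q(N, h) = (N**2 - 175*h) + 85 = 85 + N**2 - 175*h)
(4630 + q(26, T)) - 7712 = (4630 + (85 + 26**2 - 175*127)) - 7712 = (4630 + (85 + 676 - 22225)) - 7712 = (4630 - 21464) - 7712 = -16834 - 7712 = -24546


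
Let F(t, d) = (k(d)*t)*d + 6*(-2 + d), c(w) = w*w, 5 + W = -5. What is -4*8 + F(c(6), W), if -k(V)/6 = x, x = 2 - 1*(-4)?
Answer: 12856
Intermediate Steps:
W = -10 (W = -5 - 5 = -10)
c(w) = w²
x = 6 (x = 2 + 4 = 6)
k(V) = -36 (k(V) = -6*6 = -36)
F(t, d) = -12 + 6*d - 36*d*t (F(t, d) = (-36*t)*d + 6*(-2 + d) = -36*d*t + (-12 + 6*d) = -12 + 6*d - 36*d*t)
-4*8 + F(c(6), W) = -4*8 + (-12 + 6*(-10) - 36*(-10)*6²) = -32 + (-12 - 60 - 36*(-10)*36) = -32 + (-12 - 60 + 12960) = -32 + 12888 = 12856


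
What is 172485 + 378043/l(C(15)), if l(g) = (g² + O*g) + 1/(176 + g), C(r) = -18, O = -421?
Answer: 215410185539/1248517 ≈ 1.7253e+5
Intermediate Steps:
l(g) = g² + 1/(176 + g) - 421*g (l(g) = (g² - 421*g) + 1/(176 + g) = g² + 1/(176 + g) - 421*g)
172485 + 378043/l(C(15)) = 172485 + 378043/(((1 + (-18)³ - 74096*(-18) - 245*(-18)²)/(176 - 18))) = 172485 + 378043/(((1 - 5832 + 1333728 - 245*324)/158)) = 172485 + 378043/(((1 - 5832 + 1333728 - 79380)/158)) = 172485 + 378043/(((1/158)*1248517)) = 172485 + 378043/(1248517/158) = 172485 + 378043*(158/1248517) = 172485 + 59730794/1248517 = 215410185539/1248517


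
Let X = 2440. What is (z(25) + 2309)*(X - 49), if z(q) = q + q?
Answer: 5640369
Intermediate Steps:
z(q) = 2*q
(z(25) + 2309)*(X - 49) = (2*25 + 2309)*(2440 - 49) = (50 + 2309)*2391 = 2359*2391 = 5640369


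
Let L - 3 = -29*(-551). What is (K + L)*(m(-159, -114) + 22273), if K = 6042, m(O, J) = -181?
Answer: 486554208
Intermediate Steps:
L = 15982 (L = 3 - 29*(-551) = 3 + 15979 = 15982)
(K + L)*(m(-159, -114) + 22273) = (6042 + 15982)*(-181 + 22273) = 22024*22092 = 486554208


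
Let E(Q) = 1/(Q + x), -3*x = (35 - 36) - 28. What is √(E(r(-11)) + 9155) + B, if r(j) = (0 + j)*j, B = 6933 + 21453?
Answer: 28386 + √7177526/28 ≈ 28482.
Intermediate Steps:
B = 28386
x = 29/3 (x = -((35 - 36) - 28)/3 = -(-1 - 28)/3 = -⅓*(-29) = 29/3 ≈ 9.6667)
r(j) = j² (r(j) = j*j = j²)
E(Q) = 1/(29/3 + Q) (E(Q) = 1/(Q + 29/3) = 1/(29/3 + Q))
√(E(r(-11)) + 9155) + B = √(3/(29 + 3*(-11)²) + 9155) + 28386 = √(3/(29 + 3*121) + 9155) + 28386 = √(3/(29 + 363) + 9155) + 28386 = √(3/392 + 9155) + 28386 = √(3588763/392) + 28386 = √7177526/28 + 28386 = 28386 + √7177526/28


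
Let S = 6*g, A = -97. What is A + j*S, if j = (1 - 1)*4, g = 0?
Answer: -97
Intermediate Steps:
S = 0 (S = 6*0 = 0)
j = 0 (j = 0*4 = 0)
A + j*S = -97 + 0*0 = -97 + 0 = -97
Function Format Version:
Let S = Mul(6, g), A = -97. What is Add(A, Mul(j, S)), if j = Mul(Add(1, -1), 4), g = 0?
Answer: -97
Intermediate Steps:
S = 0 (S = Mul(6, 0) = 0)
j = 0 (j = Mul(0, 4) = 0)
Add(A, Mul(j, S)) = Add(-97, Mul(0, 0)) = Add(-97, 0) = -97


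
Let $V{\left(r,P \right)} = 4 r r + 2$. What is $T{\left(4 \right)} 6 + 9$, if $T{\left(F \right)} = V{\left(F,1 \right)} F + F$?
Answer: $1617$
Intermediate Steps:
$V{\left(r,P \right)} = 2 + 4 r^{2}$ ($V{\left(r,P \right)} = 4 r^{2} + 2 = 2 + 4 r^{2}$)
$T{\left(F \right)} = F + F \left(2 + 4 F^{2}\right)$ ($T{\left(F \right)} = \left(2 + 4 F^{2}\right) F + F = F \left(2 + 4 F^{2}\right) + F = F + F \left(2 + 4 F^{2}\right)$)
$T{\left(4 \right)} 6 + 9 = 4 \left(3 + 4 \cdot 4^{2}\right) 6 + 9 = 4 \left(3 + 4 \cdot 16\right) 6 + 9 = 4 \left(3 + 64\right) 6 + 9 = 4 \cdot 67 \cdot 6 + 9 = 268 \cdot 6 + 9 = 1608 + 9 = 1617$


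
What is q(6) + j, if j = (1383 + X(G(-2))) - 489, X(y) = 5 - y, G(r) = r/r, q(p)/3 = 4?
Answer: 910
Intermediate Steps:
q(p) = 12 (q(p) = 3*4 = 12)
G(r) = 1
j = 898 (j = (1383 + (5 - 1*1)) - 489 = (1383 + (5 - 1)) - 489 = (1383 + 4) - 489 = 1387 - 489 = 898)
q(6) + j = 12 + 898 = 910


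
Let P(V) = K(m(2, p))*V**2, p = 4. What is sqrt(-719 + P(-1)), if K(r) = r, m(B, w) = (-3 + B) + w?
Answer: 2*I*sqrt(179) ≈ 26.758*I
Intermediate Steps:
m(B, w) = -3 + B + w
P(V) = 3*V**2 (P(V) = (-3 + 2 + 4)*V**2 = 3*V**2)
sqrt(-719 + P(-1)) = sqrt(-719 + 3*(-1)**2) = sqrt(-719 + 3*1) = sqrt(-719 + 3) = sqrt(-716) = 2*I*sqrt(179)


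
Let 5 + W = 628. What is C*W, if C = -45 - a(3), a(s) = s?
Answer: -29904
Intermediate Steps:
C = -48 (C = -45 - 1*3 = -45 - 3 = -48)
W = 623 (W = -5 + 628 = 623)
C*W = -48*623 = -29904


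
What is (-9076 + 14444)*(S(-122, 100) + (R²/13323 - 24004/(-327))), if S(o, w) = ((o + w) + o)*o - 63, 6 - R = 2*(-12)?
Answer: 137032067685832/1452207 ≈ 9.4361e+7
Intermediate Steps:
R = 30 (R = 6 - 2*(-12) = 6 - 1*(-24) = 6 + 24 = 30)
S(o, w) = -63 + o*(w + 2*o) (S(o, w) = (w + 2*o)*o - 63 = o*(w + 2*o) - 63 = -63 + o*(w + 2*o))
(-9076 + 14444)*(S(-122, 100) + (R²/13323 - 24004/(-327))) = (-9076 + 14444)*((-63 + 2*(-122)² - 122*100) + (30²/13323 - 24004/(-327))) = 5368*((-63 + 2*14884 - 12200) + (900*(1/13323) - 24004*(-1/327))) = 5368*((-63 + 29768 - 12200) + (300/4441 + 24004/327)) = 5368*(17505 + 106699864/1452207) = 5368*(25527583399/1452207) = 137032067685832/1452207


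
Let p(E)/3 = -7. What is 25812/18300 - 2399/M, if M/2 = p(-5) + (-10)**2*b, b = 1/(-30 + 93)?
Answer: 235745271/3730150 ≈ 63.200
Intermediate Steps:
p(E) = -21 (p(E) = 3*(-7) = -21)
b = 1/63 ≈ 0.015873
M = -2446/63 (M = 2*(-21 + (-10)**2*(1/63)) = 2*(-21 + 100*(1/63)) = 2*(-21 + 100/63) = 2*(-1223/63) = -2446/63 ≈ -38.825)
25812/18300 - 2399/M = 25812/18300 - 2399/(-2446/63) = 25812*(1/18300) - 2399*(-63/2446) = 2151/1525 + 151137/2446 = 235745271/3730150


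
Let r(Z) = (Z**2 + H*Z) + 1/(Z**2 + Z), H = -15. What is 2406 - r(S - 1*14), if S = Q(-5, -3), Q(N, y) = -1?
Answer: 410759/210 ≈ 1956.0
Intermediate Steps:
S = -1
r(Z) = Z**2 + 1/(Z + Z**2) - 15*Z (r(Z) = (Z**2 - 15*Z) + 1/(Z**2 + Z) = (Z**2 - 15*Z) + 1/(Z + Z**2) = Z**2 + 1/(Z + Z**2) - 15*Z)
2406 - r(S - 1*14) = 2406 - (1 + (-1 - 1*14)**4 - 15*(-1 - 1*14)**2 - 14*(-1 - 1*14)**3)/((-1 - 1*14)*(1 + (-1 - 1*14))) = 2406 - (1 + (-1 - 14)**4 - 15*(-1 - 14)**2 - 14*(-1 - 14)**3)/((-1 - 14)*(1 + (-1 - 14))) = 2406 - (1 + (-15)**4 - 15*(-15)**2 - 14*(-15)**3)/((-15)*(1 - 15)) = 2406 - (-1)*(1 + 50625 - 15*225 - 14*(-3375))/(15*(-14)) = 2406 - (-1)*(-1)*(1 + 50625 - 3375 + 47250)/(15*14) = 2406 - (-1)*(-1)*94501/(15*14) = 2406 - 1*94501/210 = 2406 - 94501/210 = 410759/210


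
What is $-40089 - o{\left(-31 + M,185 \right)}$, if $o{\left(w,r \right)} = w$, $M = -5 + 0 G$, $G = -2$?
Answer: $-40053$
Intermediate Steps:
$M = -5$ ($M = -5 + 0 \left(-2\right) = -5 + 0 = -5$)
$-40089 - o{\left(-31 + M,185 \right)} = -40089 - \left(-31 - 5\right) = -40089 - -36 = -40089 + 36 = -40053$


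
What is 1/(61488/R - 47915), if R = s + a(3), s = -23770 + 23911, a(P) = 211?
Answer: -22/1050287 ≈ -2.0947e-5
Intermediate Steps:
s = 141
R = 352 (R = 141 + 211 = 352)
1/(61488/R - 47915) = 1/(61488/352 - 47915) = 1/(61488*(1/352) - 47915) = 1/(3843/22 - 47915) = 1/(-1050287/22) = -22/1050287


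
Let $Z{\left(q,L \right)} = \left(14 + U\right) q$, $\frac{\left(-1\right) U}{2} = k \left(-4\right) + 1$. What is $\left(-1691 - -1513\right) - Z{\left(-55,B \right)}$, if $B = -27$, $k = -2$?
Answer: $-398$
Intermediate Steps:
$U = -18$ ($U = - 2 \left(\left(-2\right) \left(-4\right) + 1\right) = - 2 \left(8 + 1\right) = \left(-2\right) 9 = -18$)
$Z{\left(q,L \right)} = - 4 q$ ($Z{\left(q,L \right)} = \left(14 - 18\right) q = - 4 q$)
$\left(-1691 - -1513\right) - Z{\left(-55,B \right)} = \left(-1691 - -1513\right) - \left(-4\right) \left(-55\right) = \left(-1691 + 1513\right) - 220 = -178 - 220 = -398$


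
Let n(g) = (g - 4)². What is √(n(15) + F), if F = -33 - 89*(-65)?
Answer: √5873 ≈ 76.635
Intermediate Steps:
F = 5752 (F = -33 + 5785 = 5752)
n(g) = (-4 + g)²
√(n(15) + F) = √((-4 + 15)² + 5752) = √(11² + 5752) = √(121 + 5752) = √5873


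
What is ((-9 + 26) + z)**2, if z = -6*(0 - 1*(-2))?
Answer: 25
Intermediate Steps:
z = -12 (z = -6*(0 + 2) = -6*2 = -12)
((-9 + 26) + z)**2 = ((-9 + 26) - 12)**2 = (17 - 12)**2 = 5**2 = 25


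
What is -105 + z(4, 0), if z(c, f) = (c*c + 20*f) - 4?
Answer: -93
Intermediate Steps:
z(c, f) = -4 + c² + 20*f (z(c, f) = (c² + 20*f) - 4 = -4 + c² + 20*f)
-105 + z(4, 0) = -105 + (-4 + 4² + 20*0) = -105 + (-4 + 16 + 0) = -105 + 12 = -93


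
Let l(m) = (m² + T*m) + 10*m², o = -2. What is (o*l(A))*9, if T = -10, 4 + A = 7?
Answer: -1242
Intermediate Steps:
A = 3 (A = -4 + 7 = 3)
l(m) = -10*m + 11*m² (l(m) = (m² - 10*m) + 10*m² = -10*m + 11*m²)
(o*l(A))*9 = -6*(-10 + 11*3)*9 = -6*(-10 + 33)*9 = -6*23*9 = -2*69*9 = -138*9 = -1242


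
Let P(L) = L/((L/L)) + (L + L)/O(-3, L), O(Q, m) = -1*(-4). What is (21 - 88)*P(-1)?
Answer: 201/2 ≈ 100.50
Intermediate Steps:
O(Q, m) = 4
P(L) = 3*L/2 (P(L) = L/((L/L)) + (L + L)/4 = L/1 + (2*L)*(¼) = L*1 + L/2 = L + L/2 = 3*L/2)
(21 - 88)*P(-1) = (21 - 88)*((3/2)*(-1)) = -67*(-3/2) = 201/2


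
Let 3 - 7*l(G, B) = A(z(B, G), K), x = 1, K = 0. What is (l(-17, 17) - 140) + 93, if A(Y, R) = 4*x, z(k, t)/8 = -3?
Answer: -330/7 ≈ -47.143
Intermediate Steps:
z(k, t) = -24 (z(k, t) = 8*(-3) = -24)
A(Y, R) = 4 (A(Y, R) = 4*1 = 4)
l(G, B) = -1/7 (l(G, B) = 3/7 - 1/7*4 = 3/7 - 4/7 = -1/7)
(l(-17, 17) - 140) + 93 = (-1/7 - 140) + 93 = -981/7 + 93 = -330/7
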